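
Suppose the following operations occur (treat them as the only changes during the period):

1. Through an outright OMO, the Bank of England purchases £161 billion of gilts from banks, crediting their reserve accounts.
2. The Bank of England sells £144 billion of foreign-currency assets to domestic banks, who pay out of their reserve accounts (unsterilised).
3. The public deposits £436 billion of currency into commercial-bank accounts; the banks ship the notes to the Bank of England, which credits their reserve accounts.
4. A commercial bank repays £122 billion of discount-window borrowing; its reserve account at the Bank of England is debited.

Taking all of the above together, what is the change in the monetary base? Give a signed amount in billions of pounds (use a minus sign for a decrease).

-£105 billion

Bank of England balance sheet:
  Assets:      Securities +£161B, Loans to banks −£122B, Foreign assets −£144B
  Liabilities: Bank reserves +£331B, Currency in circulation −£436B
Commercial banking system:
  Assets:      Reserves at CB +£331B, Securities −£161B, Foreign assets +£144B
  Liabilities: Checkable deposits +£436B, Borrowings from CB −£122B
Monetary base = currency + reserves: −£436B + (+£331B) = -£105 billion.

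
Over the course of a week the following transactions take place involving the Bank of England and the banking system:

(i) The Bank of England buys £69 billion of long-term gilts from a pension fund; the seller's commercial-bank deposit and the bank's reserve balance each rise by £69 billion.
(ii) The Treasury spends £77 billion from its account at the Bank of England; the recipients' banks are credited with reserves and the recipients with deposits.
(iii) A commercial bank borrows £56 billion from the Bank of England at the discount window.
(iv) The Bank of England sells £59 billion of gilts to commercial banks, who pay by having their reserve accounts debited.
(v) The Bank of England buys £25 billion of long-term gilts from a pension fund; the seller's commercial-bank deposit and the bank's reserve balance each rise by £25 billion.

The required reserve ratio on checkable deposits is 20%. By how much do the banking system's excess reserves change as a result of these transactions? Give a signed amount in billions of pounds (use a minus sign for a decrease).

+£133.8 billion

Asset purchase (from non-banks) £69 billion: reserves +£69B, deposits +£69B.
Government spending £77 billion: reserves +£77B, deposits +£77B.
Discount-window loan £56 billion: reserves +£56B, deposits 0.
OMO sale (to banks) £59 billion: reserves −£59B, deposits 0.
Asset purchase (from non-banks) £25 billion: reserves +£25B, deposits +£25B.
Totals: Δreserves = +£168B, Δdeposits = +£171B.
Δrequired reserves = 20% × +£171B = +£34.2B.
Δexcess reserves = Δreserves − Δrequired = +£168B − (+£34.2B) = +£133.8 billion.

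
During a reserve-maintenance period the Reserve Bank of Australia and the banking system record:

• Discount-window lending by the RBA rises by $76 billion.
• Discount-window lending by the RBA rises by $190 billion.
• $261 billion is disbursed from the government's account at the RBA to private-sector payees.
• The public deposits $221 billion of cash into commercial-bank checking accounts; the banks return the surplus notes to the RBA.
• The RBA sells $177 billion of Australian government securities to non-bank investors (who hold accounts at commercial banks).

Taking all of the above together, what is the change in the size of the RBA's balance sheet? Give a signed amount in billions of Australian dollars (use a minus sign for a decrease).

+$89 billion

RBA balance sheet:
  Assets:      Securities −$177B, Loans to banks +$266B
  Liabilities: Bank reserves +$571B, Currency in circulation −$221B, Government deposits −$261B
Commercial banking system:
  Assets:      Reserves at CB +$571B
  Liabilities: Checkable deposits +$305B, Borrowings from CB +$266B
Change in total RBA assets = +$89 billion.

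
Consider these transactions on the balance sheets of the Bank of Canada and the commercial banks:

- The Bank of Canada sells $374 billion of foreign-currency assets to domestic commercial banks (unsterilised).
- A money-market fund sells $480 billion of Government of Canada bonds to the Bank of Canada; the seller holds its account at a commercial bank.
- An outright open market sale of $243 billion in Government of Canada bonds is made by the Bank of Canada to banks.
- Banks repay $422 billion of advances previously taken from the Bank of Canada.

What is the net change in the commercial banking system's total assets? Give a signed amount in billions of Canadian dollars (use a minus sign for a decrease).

Bank of Canada balance sheet:
  Assets:      Securities +$237B, Loans to banks −$422B, Foreign assets −$374B
  Liabilities: Bank reserves −$559B
Commercial banking system:
  Assets:      Reserves at CB −$559B, Securities +$243B, Foreign assets +$374B
  Liabilities: Checkable deposits +$480B, Borrowings from CB −$422B
Change in total bank assets = +$58 billion.

+$58 billion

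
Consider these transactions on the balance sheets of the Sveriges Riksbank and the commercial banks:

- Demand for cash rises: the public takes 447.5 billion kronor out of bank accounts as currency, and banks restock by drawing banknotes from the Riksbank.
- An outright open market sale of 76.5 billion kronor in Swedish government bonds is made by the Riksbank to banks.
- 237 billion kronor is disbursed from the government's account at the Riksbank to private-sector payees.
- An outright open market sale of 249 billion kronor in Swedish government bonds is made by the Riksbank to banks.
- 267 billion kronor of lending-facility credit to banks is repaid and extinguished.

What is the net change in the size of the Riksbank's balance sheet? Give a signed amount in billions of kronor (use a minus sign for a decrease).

-592.5 billion

Currency withdrawal 447.5 billion kronor: only the composition of liabilities changes → 0.
OMO sale (to banks) 76.5 billion kronor: a Riksbank asset is shed → −76.5B.
Government spending 237 billion kronor: only the composition of liabilities changes → 0.
OMO sale (to banks) 249 billion kronor: a Riksbank asset is shed → −249B.
Discount-window repayment 267 billion kronor: a Riksbank asset is shed → −267B.
Net: 0 − 76.5 + 0 − 249 − 267 = -592.5 billion.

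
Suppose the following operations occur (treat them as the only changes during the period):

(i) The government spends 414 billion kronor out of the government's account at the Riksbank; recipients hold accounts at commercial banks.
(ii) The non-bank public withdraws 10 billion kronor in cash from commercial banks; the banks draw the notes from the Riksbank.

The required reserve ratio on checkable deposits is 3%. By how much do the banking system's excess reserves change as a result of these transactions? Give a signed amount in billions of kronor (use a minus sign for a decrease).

Government spending 414 billion kronor: reserves +414B, deposits +414B.
Currency withdrawal 10 billion kronor: reserves −10B, deposits −10B.
Totals: Δreserves = +404B, Δdeposits = +404B.
Δrequired reserves = 3% × +404B = +12.12B.
Δexcess reserves = Δreserves − Δrequired = +404B − (+12.12B) = +391.88 billion.

+391.88 billion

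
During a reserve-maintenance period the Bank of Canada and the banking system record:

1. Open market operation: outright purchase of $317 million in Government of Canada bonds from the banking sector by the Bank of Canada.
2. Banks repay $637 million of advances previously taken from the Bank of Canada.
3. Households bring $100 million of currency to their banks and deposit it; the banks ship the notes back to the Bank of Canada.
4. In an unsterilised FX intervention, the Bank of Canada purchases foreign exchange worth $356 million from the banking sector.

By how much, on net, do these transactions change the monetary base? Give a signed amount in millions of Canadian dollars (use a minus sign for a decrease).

Bank of Canada balance sheet:
  Assets:      Securities +$317M, Loans to banks −$637M, Foreign assets +$356M
  Liabilities: Bank reserves +$136M, Currency in circulation −$100M
Monetary base = currency + reserves: −$100M + (+$136M) = +$36 million.

+$36 million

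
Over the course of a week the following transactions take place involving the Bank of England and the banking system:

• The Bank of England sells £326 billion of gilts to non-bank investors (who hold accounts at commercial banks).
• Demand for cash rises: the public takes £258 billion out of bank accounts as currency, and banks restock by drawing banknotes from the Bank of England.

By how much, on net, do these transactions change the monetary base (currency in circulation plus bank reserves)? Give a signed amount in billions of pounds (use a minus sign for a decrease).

-£326 billion

Asset sale (to non-banks) £326 billion: Bank of England balance sheet contracts → −£326B.
Currency withdrawal £258 billion: just a shift between currency and reserves — both are base money → 0.
Net: −326 + 0 = -£326 billion.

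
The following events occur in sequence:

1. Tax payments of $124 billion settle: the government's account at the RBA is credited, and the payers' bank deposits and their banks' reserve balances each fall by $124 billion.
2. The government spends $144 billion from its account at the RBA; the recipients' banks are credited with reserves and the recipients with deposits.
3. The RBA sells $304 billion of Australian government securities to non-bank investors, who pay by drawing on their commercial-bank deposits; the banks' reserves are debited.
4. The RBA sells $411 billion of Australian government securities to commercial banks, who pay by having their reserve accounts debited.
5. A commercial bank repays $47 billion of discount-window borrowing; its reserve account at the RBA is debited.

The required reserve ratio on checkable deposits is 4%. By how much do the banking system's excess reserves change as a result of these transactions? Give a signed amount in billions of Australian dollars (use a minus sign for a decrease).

-$730.64 billion

Government account inflow $124 billion: reserves −$124B, deposits −$124B.
Government spending $144 billion: reserves +$144B, deposits +$144B.
Asset sale (to non-banks) $304 billion: reserves −$304B, deposits −$304B.
OMO sale (to banks) $411 billion: reserves −$411B, deposits 0.
Discount-window repayment $47 billion: reserves −$47B, deposits 0.
Totals: Δreserves = −$742B, Δdeposits = −$284B.
Δrequired reserves = 4% × −$284B = −$11.36B.
Δexcess reserves = Δreserves − Δrequired = −$742B − (−$11.36B) = -$730.64 billion.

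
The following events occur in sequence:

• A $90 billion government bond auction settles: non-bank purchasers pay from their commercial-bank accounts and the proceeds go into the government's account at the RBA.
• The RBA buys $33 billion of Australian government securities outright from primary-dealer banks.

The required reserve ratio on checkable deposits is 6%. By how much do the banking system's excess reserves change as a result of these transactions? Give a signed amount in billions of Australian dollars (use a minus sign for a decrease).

Government account inflow $90 billion: reserves −$90B, deposits −$90B.
OMO purchase (from banks) $33 billion: reserves +$33B, deposits 0.
Totals: Δreserves = −$57B, Δdeposits = −$90B.
Δrequired reserves = 6% × −$90B = −$5.4B.
Δexcess reserves = Δreserves − Δrequired = −$57B − (−$5.4B) = -$51.6 billion.

-$51.6 billion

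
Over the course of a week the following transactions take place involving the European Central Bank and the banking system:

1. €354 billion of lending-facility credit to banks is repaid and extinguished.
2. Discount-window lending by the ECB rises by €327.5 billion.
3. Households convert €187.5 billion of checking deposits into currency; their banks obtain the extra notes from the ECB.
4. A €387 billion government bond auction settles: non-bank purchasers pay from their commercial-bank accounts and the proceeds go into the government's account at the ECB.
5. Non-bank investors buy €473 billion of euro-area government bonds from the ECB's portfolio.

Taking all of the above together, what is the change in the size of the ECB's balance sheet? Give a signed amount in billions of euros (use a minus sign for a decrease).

Discount-window repayment €354 billion: an ECB asset is shed → −€354B.
Discount-window loan €327.5 billion: an ECB asset is acquired → +€327.5B.
Currency withdrawal €187.5 billion: only the composition of liabilities changes → 0.
Government account inflow €387 billion: only the composition of liabilities changes → 0.
Asset sale (to non-banks) €473 billion: an ECB asset is shed → −€473B.
Net: −354 + 327.5 + 0 + 0 − 473 = -€499.5 billion.

-€499.5 billion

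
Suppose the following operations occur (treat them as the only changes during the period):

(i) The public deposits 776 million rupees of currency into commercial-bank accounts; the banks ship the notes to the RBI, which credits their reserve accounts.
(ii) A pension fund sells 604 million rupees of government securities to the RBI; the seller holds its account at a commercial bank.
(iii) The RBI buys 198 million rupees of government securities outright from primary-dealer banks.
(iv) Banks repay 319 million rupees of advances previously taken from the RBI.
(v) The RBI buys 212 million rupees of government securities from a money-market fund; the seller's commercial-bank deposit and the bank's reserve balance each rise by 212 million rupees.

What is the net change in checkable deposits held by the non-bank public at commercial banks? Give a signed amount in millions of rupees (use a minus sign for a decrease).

+1592 million

Currency deposit 776 million rupees: non-bank counterparties' bank balances rise → +776M.
Asset purchase (from non-banks) 604 million rupees: non-bank counterparties' bank balances rise → +604M.
OMO purchase (from banks) 198 million rupees: the counterparty is a bank, so public deposits are unchanged → 0.
Discount-window repayment 319 million rupees: the counterparty is a bank, so public deposits are unchanged → 0.
Asset purchase (from non-banks) 212 million rupees: non-bank counterparties' bank balances rise → +212M.
Net: 776 + 604 + 0 + 0 + 212 = +1592 million.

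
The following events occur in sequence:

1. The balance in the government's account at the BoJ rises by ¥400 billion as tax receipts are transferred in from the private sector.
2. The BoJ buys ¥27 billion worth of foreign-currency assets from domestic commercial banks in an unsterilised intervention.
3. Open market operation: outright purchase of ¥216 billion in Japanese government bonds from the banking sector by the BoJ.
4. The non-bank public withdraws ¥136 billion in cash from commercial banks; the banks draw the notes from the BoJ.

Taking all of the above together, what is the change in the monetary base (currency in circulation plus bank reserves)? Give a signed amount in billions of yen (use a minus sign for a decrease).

-¥157 billion

BoJ balance sheet:
  Assets:      Securities +¥216B, Foreign assets +¥27B
  Liabilities: Bank reserves −¥293B, Currency in circulation +¥136B, Government deposits +¥400B
Commercial banking system:
  Assets:      Reserves at CB −¥293B, Securities −¥216B, Foreign assets −¥27B
  Liabilities: Checkable deposits −¥536B
Monetary base = currency + reserves: +¥136B + (−¥293B) = -¥157 billion.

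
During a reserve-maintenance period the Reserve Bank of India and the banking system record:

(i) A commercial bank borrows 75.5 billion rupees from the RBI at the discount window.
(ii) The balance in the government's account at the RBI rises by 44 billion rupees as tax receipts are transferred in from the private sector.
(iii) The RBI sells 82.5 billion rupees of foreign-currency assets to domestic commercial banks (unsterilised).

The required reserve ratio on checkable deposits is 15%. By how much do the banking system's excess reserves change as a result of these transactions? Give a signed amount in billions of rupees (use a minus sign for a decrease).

-44.4 billion

Discount-window loan 75.5 billion rupees: reserves +75.5B, deposits 0.
Government account inflow 44 billion rupees: reserves −44B, deposits −44B.
FX sale 82.5 billion rupees: reserves −82.5B, deposits 0.
Totals: Δreserves = −51B, Δdeposits = −44B.
Δrequired reserves = 15% × −44B = −6.6B.
Δexcess reserves = Δreserves − Δrequired = −51B − (−6.6B) = -44.4 billion.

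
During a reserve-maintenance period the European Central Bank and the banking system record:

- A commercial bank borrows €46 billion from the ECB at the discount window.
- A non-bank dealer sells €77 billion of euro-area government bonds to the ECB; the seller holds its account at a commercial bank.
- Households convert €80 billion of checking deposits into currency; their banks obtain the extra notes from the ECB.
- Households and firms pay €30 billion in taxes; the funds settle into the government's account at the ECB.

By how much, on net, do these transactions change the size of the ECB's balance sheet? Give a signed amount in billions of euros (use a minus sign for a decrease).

ECB balance sheet:
  Assets:      Securities +€77B, Loans to banks +€46B
  Liabilities: Bank reserves +€13B, Currency in circulation +€80B, Government deposits +€30B
Change in total ECB assets = +€123 billion.

+€123 billion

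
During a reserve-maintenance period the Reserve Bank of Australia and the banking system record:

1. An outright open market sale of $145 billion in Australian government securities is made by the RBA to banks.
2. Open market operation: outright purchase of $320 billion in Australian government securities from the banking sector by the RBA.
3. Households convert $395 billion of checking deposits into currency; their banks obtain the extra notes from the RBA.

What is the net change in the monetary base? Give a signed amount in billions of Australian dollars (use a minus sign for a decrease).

OMO sale (to banks) $145 billion: RBA balance sheet contracts → −$145B.
OMO purchase (from banks) $320 billion: RBA balance sheet expands → +$320B.
Currency withdrawal $395 billion: just a shift between currency and reserves — both are base money → 0.
Net: −145 + 320 + 0 = +$175 billion.

+$175 billion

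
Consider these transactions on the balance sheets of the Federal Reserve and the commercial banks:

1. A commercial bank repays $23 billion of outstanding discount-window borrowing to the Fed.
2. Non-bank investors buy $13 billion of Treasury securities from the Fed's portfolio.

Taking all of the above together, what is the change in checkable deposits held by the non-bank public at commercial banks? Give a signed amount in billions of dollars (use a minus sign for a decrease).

Discount-window repayment $23 billion: the counterparty is a bank, so public deposits are unchanged → 0.
Asset sale (to non-banks) $13 billion: non-bank counterparties' bank balances fall → −$13B.
Net: 0 − 13 = -$13 billion.

-$13 billion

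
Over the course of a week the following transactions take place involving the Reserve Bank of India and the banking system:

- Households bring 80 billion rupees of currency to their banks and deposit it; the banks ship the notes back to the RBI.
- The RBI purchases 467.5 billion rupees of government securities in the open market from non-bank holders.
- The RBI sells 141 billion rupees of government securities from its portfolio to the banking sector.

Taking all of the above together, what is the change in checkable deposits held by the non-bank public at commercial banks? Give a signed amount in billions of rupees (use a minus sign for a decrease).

+547.5 billion

Currency deposit 80 billion rupees: non-bank counterparties' bank balances rise → +80B.
Asset purchase (from non-banks) 467.5 billion rupees: non-bank counterparties' bank balances rise → +467.5B.
OMO sale (to banks) 141 billion rupees: the counterparty is a bank, so public deposits are unchanged → 0.
Net: 80 + 467.5 + 0 = +547.5 billion.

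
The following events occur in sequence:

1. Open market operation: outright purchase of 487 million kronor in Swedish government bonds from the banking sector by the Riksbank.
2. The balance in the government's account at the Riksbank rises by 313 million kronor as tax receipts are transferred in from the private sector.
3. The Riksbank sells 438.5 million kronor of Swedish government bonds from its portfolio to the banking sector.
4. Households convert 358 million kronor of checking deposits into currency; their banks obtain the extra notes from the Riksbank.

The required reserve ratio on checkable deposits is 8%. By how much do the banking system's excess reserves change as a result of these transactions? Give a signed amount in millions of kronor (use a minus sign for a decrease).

-568.82 million

OMO purchase (from banks) 487 million kronor: reserves +487M, deposits 0.
Government account inflow 313 million kronor: reserves −313M, deposits −313M.
OMO sale (to banks) 438.5 million kronor: reserves −438.5M, deposits 0.
Currency withdrawal 358 million kronor: reserves −358M, deposits −358M.
Totals: Δreserves = −622.5M, Δdeposits = −671M.
Δrequired reserves = 8% × −671M = −53.68M.
Δexcess reserves = Δreserves − Δrequired = −622.5M − (−53.68M) = -568.82 million.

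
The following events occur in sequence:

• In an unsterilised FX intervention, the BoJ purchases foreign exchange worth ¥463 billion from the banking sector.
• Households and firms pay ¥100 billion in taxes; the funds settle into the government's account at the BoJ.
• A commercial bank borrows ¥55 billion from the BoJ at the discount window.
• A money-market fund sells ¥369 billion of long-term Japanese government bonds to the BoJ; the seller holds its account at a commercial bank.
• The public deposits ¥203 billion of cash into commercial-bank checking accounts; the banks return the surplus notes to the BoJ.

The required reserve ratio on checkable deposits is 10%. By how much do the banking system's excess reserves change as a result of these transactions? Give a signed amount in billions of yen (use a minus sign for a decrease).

+¥942.8 billion

FX purchase ¥463 billion: reserves +¥463B, deposits 0.
Government account inflow ¥100 billion: reserves −¥100B, deposits −¥100B.
Discount-window loan ¥55 billion: reserves +¥55B, deposits 0.
Asset purchase (from non-banks) ¥369 billion: reserves +¥369B, deposits +¥369B.
Currency deposit ¥203 billion: reserves +¥203B, deposits +¥203B.
Totals: Δreserves = +¥990B, Δdeposits = +¥472B.
Δrequired reserves = 10% × +¥472B = +¥47.2B.
Δexcess reserves = Δreserves − Δrequired = +¥990B − (+¥47.2B) = +¥942.8 billion.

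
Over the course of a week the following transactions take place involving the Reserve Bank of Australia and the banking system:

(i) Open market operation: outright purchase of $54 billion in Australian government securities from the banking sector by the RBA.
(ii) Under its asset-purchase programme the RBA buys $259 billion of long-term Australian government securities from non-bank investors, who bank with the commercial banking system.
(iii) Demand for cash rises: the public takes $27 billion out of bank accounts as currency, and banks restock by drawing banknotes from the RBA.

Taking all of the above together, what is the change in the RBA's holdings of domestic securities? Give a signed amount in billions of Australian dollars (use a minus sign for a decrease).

+$313 billion

OMO purchase (from banks) $54 billion: securities added to the RBA's portfolio → +$54B.
Asset purchase (from non-banks) $259 billion: securities added to the RBA's portfolio → +$259B.
Currency withdrawal $27 billion: the RBA's securities portfolio is untouched → 0.
Net: 54 + 259 + 0 = +$313 billion.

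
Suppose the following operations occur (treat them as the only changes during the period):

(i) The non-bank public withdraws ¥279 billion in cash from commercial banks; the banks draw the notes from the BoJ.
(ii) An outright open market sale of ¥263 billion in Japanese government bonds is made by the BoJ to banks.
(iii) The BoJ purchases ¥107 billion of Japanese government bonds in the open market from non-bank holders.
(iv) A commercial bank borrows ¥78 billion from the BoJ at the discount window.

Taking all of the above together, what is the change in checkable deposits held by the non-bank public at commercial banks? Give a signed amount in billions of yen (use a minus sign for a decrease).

-¥172 billion

BoJ balance sheet:
  Assets:      Securities −¥156B, Loans to banks +¥78B
  Liabilities: Bank reserves −¥357B, Currency in circulation +¥279B
Commercial banking system:
  Assets:      Reserves at CB −¥357B, Securities +¥263B
  Liabilities: Checkable deposits −¥172B, Borrowings from CB +¥78B
So the change in checkable deposits held by the non-bank public at commercial banks is -¥172 billion.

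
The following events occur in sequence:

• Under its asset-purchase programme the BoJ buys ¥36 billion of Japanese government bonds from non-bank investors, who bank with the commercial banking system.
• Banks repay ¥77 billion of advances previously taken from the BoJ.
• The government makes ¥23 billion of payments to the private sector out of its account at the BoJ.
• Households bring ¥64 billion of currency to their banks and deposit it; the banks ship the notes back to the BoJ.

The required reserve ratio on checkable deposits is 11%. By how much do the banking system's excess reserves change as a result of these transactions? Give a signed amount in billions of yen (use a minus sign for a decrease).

Asset purchase (from non-banks) ¥36 billion: reserves +¥36B, deposits +¥36B.
Discount-window repayment ¥77 billion: reserves −¥77B, deposits 0.
Government spending ¥23 billion: reserves +¥23B, deposits +¥23B.
Currency deposit ¥64 billion: reserves +¥64B, deposits +¥64B.
Totals: Δreserves = +¥46B, Δdeposits = +¥123B.
Δrequired reserves = 11% × +¥123B = +¥13.53B.
Δexcess reserves = Δreserves − Δrequired = +¥46B − (+¥13.53B) = +¥32.47 billion.

+¥32.47 billion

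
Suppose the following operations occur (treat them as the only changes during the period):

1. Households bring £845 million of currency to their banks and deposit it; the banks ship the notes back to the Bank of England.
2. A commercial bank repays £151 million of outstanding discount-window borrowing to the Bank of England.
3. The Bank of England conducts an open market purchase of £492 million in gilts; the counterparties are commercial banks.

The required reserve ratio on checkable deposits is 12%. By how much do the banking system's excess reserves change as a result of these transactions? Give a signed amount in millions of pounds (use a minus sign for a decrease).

Currency deposit £845 million: reserves +£845M, deposits +£845M.
Discount-window repayment £151 million: reserves −£151M, deposits 0.
OMO purchase (from banks) £492 million: reserves +£492M, deposits 0.
Totals: Δreserves = +£1186M, Δdeposits = +£845M.
Δrequired reserves = 12% × +£845M = +£101.4M.
Δexcess reserves = Δreserves − Δrequired = +£1186M − (+£101.4M) = +£1084.6 million.

+£1084.6 million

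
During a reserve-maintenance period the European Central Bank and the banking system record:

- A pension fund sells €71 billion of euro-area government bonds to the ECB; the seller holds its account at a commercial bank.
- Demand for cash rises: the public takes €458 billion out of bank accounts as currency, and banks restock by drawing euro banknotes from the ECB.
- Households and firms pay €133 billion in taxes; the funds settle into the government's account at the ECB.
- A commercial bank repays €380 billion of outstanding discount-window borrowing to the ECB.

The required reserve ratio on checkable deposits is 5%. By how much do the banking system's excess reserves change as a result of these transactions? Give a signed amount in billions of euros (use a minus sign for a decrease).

-€874 billion

Asset purchase (from non-banks) €71 billion: reserves +€71B, deposits +€71B.
Currency withdrawal €458 billion: reserves −€458B, deposits −€458B.
Government account inflow €133 billion: reserves −€133B, deposits −€133B.
Discount-window repayment €380 billion: reserves −€380B, deposits 0.
Totals: Δreserves = −€900B, Δdeposits = −€520B.
Δrequired reserves = 5% × −€520B = −€26B.
Δexcess reserves = Δreserves − Δrequired = −€900B − (−€26B) = -€874 billion.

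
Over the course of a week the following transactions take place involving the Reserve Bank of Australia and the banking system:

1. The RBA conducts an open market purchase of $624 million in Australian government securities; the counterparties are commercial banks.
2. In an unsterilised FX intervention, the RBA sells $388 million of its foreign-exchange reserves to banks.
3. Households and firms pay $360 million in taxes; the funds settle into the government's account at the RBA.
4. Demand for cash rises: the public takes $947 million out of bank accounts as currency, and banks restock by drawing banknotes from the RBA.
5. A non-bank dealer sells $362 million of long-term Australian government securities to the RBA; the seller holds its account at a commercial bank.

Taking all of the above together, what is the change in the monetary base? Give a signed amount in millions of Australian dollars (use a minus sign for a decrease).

OMO purchase (from banks) $624 million: RBA balance sheet expands → +$624M.
FX sale $388 million: RBA balance sheet contracts → −$388M.
Government account inflow $360 million: reserves shift to a non-base liability → −$360M.
Currency withdrawal $947 million: just a shift between currency and reserves — both are base money → 0.
Asset purchase (from non-banks) $362 million: RBA balance sheet expands → +$362M.
Net: 624 − 388 − 360 + 0 + 362 = +$238 million.

+$238 million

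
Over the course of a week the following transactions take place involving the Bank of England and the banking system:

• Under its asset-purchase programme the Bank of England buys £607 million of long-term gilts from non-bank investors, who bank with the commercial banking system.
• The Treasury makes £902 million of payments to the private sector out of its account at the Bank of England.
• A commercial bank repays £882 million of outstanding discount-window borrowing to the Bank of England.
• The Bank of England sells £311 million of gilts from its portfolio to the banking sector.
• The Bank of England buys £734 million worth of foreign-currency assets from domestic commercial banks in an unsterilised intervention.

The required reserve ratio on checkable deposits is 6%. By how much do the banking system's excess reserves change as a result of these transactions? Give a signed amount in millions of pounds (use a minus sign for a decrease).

Asset purchase (from non-banks) £607 million: reserves +£607M, deposits +£607M.
Government spending £902 million: reserves +£902M, deposits +£902M.
Discount-window repayment £882 million: reserves −£882M, deposits 0.
OMO sale (to banks) £311 million: reserves −£311M, deposits 0.
FX purchase £734 million: reserves +£734M, deposits 0.
Totals: Δreserves = +£1050M, Δdeposits = +£1509M.
Δrequired reserves = 6% × +£1509M = +£90.54M.
Δexcess reserves = Δreserves − Δrequired = +£1050M − (+£90.54M) = +£959.46 million.

+£959.46 million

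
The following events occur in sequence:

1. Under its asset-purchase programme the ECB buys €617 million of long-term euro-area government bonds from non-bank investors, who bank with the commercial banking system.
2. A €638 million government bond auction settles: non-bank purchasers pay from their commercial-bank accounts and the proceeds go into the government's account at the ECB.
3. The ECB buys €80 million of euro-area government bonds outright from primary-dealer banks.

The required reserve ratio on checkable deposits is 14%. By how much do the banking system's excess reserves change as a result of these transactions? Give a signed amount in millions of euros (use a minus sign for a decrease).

+€61.94 million

Asset purchase (from non-banks) €617 million: reserves +€617M, deposits +€617M.
Government account inflow €638 million: reserves −€638M, deposits −€638M.
OMO purchase (from banks) €80 million: reserves +€80M, deposits 0.
Totals: Δreserves = +€59M, Δdeposits = −€21M.
Δrequired reserves = 14% × −€21M = −€2.94M.
Δexcess reserves = Δreserves − Δrequired = +€59M − (−€2.94M) = +€61.94 million.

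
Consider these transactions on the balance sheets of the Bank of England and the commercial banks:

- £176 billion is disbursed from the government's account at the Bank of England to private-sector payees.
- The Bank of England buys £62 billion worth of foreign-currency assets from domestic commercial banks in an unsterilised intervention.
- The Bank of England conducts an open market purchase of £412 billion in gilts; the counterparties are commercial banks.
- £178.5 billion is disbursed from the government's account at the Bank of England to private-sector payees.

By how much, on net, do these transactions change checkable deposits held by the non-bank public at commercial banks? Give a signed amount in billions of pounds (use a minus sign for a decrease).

+£354.5 billion

Government spending £176 billion: non-bank counterparties' bank balances rise → +£176B.
FX purchase £62 billion: the counterparty is a bank, so public deposits are unchanged → 0.
OMO purchase (from banks) £412 billion: the counterparty is a bank, so public deposits are unchanged → 0.
Government spending £178.5 billion: non-bank counterparties' bank balances rise → +£178.5B.
Net: 176 + 0 + 0 + 178.5 = +£354.5 billion.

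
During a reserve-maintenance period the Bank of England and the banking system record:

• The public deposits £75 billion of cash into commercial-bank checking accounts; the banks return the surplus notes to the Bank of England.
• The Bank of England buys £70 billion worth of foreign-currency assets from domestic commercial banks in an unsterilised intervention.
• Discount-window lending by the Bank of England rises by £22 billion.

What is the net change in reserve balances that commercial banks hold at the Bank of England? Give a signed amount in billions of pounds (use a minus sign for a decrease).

Bank of England balance sheet:
  Assets:      Loans to banks +£22B, Foreign assets +£70B
  Liabilities: Bank reserves +£167B, Currency in circulation −£75B
Commercial banking system:
  Assets:      Reserves at CB +£167B, Foreign assets −£70B
  Liabilities: Checkable deposits +£75B, Borrowings from CB +£22B
So the change in reserve balances that commercial banks hold at the Bank of England is +£167 billion.

+£167 billion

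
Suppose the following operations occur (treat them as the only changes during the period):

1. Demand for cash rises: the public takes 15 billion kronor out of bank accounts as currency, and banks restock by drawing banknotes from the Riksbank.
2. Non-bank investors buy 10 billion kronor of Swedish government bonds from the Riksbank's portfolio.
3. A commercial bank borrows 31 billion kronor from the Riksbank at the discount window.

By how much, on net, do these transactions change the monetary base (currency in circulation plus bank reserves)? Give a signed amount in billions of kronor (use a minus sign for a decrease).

+21 billion

Riksbank balance sheet:
  Assets:      Securities −10B, Loans to banks +31B
  Liabilities: Bank reserves +6B, Currency in circulation +15B
Monetary base = currency + reserves: +15B + (+6B) = +21 billion.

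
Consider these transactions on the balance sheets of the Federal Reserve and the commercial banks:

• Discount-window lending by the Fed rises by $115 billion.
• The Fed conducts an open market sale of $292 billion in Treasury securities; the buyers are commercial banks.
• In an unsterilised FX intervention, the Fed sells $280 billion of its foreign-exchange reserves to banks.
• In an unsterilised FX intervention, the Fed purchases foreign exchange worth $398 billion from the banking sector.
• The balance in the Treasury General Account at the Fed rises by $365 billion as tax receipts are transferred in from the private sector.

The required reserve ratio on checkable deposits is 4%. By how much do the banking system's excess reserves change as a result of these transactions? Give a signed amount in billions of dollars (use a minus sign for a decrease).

Discount-window loan $115 billion: reserves +$115B, deposits 0.
OMO sale (to banks) $292 billion: reserves −$292B, deposits 0.
FX sale $280 billion: reserves −$280B, deposits 0.
FX purchase $398 billion: reserves +$398B, deposits 0.
Government account inflow $365 billion: reserves −$365B, deposits −$365B.
Totals: Δreserves = −$424B, Δdeposits = −$365B.
Δrequired reserves = 4% × −$365B = −$14.6B.
Δexcess reserves = Δreserves − Δrequired = −$424B − (−$14.6B) = -$409.4 billion.

-$409.4 billion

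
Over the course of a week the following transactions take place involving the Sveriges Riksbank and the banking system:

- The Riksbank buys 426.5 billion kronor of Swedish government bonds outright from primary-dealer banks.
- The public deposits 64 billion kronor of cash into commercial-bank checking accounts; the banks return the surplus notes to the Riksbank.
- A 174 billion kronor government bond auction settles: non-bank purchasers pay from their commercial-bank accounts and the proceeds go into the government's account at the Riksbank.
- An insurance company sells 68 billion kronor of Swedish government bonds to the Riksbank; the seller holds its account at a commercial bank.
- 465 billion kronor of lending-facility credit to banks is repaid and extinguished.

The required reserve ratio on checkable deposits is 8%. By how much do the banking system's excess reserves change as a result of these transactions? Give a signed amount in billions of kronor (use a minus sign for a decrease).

-77.14 billion

OMO purchase (from banks) 426.5 billion kronor: reserves +426.5B, deposits 0.
Currency deposit 64 billion kronor: reserves +64B, deposits +64B.
Government account inflow 174 billion kronor: reserves −174B, deposits −174B.
Asset purchase (from non-banks) 68 billion kronor: reserves +68B, deposits +68B.
Discount-window repayment 465 billion kronor: reserves −465B, deposits 0.
Totals: Δreserves = −80.5B, Δdeposits = −42B.
Δrequired reserves = 8% × −42B = −3.36B.
Δexcess reserves = Δreserves − Δrequired = −80.5B − (−3.36B) = -77.14 billion.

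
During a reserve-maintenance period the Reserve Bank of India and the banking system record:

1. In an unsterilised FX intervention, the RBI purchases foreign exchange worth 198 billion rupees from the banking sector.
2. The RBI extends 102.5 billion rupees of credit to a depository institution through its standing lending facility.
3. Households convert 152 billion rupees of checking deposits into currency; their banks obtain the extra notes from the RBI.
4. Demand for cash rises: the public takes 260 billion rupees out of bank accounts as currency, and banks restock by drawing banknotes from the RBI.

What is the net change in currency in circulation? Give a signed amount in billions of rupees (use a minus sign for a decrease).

+412 billion

RBI balance sheet:
  Assets:      Loans to banks +102.5B, Foreign assets +198B
  Liabilities: Bank reserves −111.5B, Currency in circulation +412B
So the change in currency in circulation is +412 billion.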